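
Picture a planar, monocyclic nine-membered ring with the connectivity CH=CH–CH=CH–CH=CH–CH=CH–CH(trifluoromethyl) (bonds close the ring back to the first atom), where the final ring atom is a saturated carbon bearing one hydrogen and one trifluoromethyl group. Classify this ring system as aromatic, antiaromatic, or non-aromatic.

Non-aromatic

The CH(trifluoromethyl) position has four σ bonds — that saturated carbon is sp³ and has no p orbital in the ring π system — so the cyclic conjugation is interrupted.
Without a continuous loop of overlapping p orbitals the Hückel electron count never comes into play.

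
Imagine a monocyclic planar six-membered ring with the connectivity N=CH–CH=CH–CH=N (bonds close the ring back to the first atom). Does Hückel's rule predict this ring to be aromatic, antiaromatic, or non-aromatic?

Aromatic

The p orbitals form a continuous loop: the double-bond atoms are sp², each contributing one p electron; the doubly-bonded nitrogens are pyridine-type — their lone pairs lie in the ring plane, leaving one electron in the p orbital. The ring is fully conjugated.
π-electron count: 3 × 2 = 6 from the 3 double-bond units.
That gives a 4n+2 count (6, n = 1).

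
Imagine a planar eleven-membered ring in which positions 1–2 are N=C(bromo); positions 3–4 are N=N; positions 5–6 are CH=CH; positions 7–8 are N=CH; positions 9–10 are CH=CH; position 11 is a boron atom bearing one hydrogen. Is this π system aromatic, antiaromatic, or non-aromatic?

The p orbitals form a continuous loop: each doubly-bonded ring atom is sp² with one p-orbital electron; each sp² =N– keeps its lone pair in-plane and puts one electron into the π system; the boron has an empty p orbital. The ring is fully conjugated.
Tallying contributions gives 5 × 2 = 10 from the double-bond units + 0 from the BH atom = 10.
Since 10 = 4·2 + 2, the ring meets the 4n+2 criterion.

Aromatic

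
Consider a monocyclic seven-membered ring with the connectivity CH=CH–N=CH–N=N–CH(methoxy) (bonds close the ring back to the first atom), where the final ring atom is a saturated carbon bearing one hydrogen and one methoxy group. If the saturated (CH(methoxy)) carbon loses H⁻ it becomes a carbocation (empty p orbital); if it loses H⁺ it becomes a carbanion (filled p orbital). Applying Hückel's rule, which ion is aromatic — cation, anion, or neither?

The cation

In both ions every ring atom is sp² and contributes a p orbital, so both rings are fully conjugated.
Cation: 3 × 2 + 0 = 6 π electrons → 4(1)+2, aromatic.
Anion: 3 × 2 + 2 = 8 π electrons → 4(2), antiaromatic.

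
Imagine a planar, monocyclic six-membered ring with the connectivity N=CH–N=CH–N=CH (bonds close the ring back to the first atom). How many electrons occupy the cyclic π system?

6

The p orbitals form a continuous loop: every atom in a ring double bond is sp² and brings one electron to the p orbital; each =N– nitrogen is pyridine-type (lone pair in the sp² plane, one electron in the p orbital). The ring is fully conjugated.
Adding the contributions, 3 × 2 = 6 from the 3 double-bond units.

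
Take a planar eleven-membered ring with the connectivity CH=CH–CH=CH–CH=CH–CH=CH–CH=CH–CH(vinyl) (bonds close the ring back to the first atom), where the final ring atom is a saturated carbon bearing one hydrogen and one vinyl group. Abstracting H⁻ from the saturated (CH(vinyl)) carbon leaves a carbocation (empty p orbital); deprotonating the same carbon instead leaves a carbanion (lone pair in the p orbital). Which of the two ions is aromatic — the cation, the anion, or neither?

The cation

In both ions every ring atom is sp² and contributes a p orbital, so both rings are fully conjugated.
Cation: 5 × 2 + 0 = 10 π electrons → 4(2)+2, aromatic.
Anion: 5 × 2 + 2 = 12 π electrons → 4(3), antiaromatic.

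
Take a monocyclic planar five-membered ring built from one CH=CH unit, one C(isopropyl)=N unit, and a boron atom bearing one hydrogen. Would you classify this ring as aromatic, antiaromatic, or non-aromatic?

All ring atoms are sp² and supply a p orbital to the ring (each doubly-bonded ring atom is sp² with one p-orbital electron; each sp² =N– keeps its lone pair in-plane and puts one electron into the π system; the boron has an empty p orbital); the conjugation is uninterrupted.
Counting π electrons: 2 × 2 = 4 from the double-bond units + 0 from the BH atom = 4.
With 4 = 4·1 π electrons, Hückel's rule classifies the planar ring as antiaromatic.

Antiaromatic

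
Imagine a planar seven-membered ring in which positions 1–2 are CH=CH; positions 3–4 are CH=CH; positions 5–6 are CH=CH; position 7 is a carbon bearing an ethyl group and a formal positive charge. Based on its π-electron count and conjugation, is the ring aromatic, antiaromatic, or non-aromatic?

Check conjugation: the double-bond atoms are sp², each contributing one p electron; the carbocation has an empty p orbital — every position has a p orbital, so the cyclic π system is continuous.
Adding the contributions, 3 × 2 = 6 from the double-bond units + 0 from the C(ethyl)(+) atom = 6.
Since 6 = 4·1 + 2, the ring meets the 4n+2 criterion.

Aromatic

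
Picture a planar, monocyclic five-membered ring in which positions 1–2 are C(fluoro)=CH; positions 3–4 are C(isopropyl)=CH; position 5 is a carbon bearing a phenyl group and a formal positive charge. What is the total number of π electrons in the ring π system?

4

Check conjugation: the double-bond atoms are sp², each contributing one p electron; the carbocation has an empty p orbital — every position has a p orbital, so the cyclic π system is continuous.
π-electron count: 2 × 2 = 4 from the double-bond units + 0 from the C(phenyl)(+) atom = 4.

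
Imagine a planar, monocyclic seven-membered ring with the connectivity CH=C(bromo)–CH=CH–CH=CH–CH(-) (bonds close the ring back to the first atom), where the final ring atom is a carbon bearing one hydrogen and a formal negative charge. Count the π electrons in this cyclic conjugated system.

Every ring atom contributes a p orbital perpendicular to the ring (the double-bond atoms are sp², each contributing one p electron; the carbanion's lone pair occupies the p orbital), so the π system is cyclic and fully conjugated.
Tallying contributions gives 3 × 2 = 6 from the double-bond units + 2 from the CH(-) atom = 8.

8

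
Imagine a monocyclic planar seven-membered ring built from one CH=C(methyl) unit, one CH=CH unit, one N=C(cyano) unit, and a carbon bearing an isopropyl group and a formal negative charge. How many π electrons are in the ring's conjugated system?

8

The p orbitals form a continuous loop: every atom in a ring double bond is sp² and brings one electron to the p orbital; the doubly-bonded nitrogens are pyridine-type — their lone pairs lie in the ring plane, leaving one electron in the p orbital; the carbanion's lone pair occupies the p orbital. The ring is fully conjugated.
Adding the contributions, 3 × 2 = 6 from the double-bond units + 2 from the C(isopropyl)(-) atom = 8.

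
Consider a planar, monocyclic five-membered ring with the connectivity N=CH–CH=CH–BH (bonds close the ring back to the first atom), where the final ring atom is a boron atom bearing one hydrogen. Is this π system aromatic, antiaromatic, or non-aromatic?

Antiaromatic

Every ring atom contributes a p orbital perpendicular to the ring (each doubly-bonded ring atom is sp² with one p-orbital electron; each =N– nitrogen is pyridine-type (lone pair in the sp² plane, one electron in the p orbital); the boron has an empty p orbital), so the π system is cyclic and fully conjugated.
π-electron count: 2 × 2 = 4 from the double-bond units + 0 from the BH atom = 4.
4 is a 4n count (n = 1), so the planar conjugated ring is antiaromatic.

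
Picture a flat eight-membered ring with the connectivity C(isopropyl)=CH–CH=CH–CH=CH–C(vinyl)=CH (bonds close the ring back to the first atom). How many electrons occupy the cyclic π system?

8

All ring atoms are sp² and supply a p orbital to the ring (every atom in a ring double bond is sp² and brings one electron to the p orbital); the conjugation is uninterrupted.
π-electron count: 4 × 2 = 8 from the 4 double-bond units.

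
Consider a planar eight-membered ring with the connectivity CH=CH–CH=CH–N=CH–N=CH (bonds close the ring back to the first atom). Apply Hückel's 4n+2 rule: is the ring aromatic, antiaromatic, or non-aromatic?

Every ring atom contributes a p orbital perpendicular to the ring (the double-bond atoms are sp², each contributing one p electron; each =N– nitrogen is pyridine-type (lone pair in the sp² plane, one electron in the p orbital)), so the π system is cyclic and fully conjugated.
π-electron count: 4 × 2 = 8 from the 4 double-bond units.
8 is a 4n count (n = 2), so the planar conjugated ring is antiaromatic.

Antiaromatic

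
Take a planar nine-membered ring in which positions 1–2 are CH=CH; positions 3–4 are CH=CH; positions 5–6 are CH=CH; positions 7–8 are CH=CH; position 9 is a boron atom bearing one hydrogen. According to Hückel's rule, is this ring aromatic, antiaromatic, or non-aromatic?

Antiaromatic

All ring atoms are sp² and supply a p orbital to the ring (the double-bond atoms are sp², each contributing one p electron; the boron has an empty p orbital); the conjugation is uninterrupted.
Counting π electrons: 4 × 2 = 8 from the double-bond units + 0 from the BH atom = 8.
A 4n π count (8, n = 2) in a planar conjugated ring means antiaromatic.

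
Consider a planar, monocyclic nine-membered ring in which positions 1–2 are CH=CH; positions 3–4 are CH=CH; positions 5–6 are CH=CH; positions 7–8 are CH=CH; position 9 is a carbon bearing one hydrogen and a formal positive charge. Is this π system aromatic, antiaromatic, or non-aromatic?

The p orbitals form a continuous loop: each doubly-bonded ring atom is sp² with one p-orbital electron; the carbocation has an empty p orbital. The ring is fully conjugated.
Tallying contributions gives 4 × 2 = 8 from the double-bond units + 0 from the CH(+) atom = 8.
With 8 = 4·2 π electrons, Hückel's rule classifies the planar ring as antiaromatic.

Antiaromatic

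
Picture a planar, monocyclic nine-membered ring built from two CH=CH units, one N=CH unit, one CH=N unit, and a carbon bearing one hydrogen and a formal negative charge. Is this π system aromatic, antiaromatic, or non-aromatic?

Aromatic

The p orbitals form a continuous loop: every atom in a ring double bond is sp² and brings one electron to the p orbital; the doubly-bonded nitrogens are pyridine-type — their lone pairs lie in the ring plane, leaving one electron in the p orbital; the carbanion's lone pair occupies the p orbital. The ring is fully conjugated.
π-electron count: 4 × 2 = 8 from the double-bond units + 2 from the CH(-) atom = 10.
That gives a 4n+2 count (10, n = 2).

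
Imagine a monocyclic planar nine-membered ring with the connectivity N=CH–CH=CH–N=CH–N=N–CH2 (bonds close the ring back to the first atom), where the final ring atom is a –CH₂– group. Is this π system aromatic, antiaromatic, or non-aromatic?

Non-aromatic

The CH2 position has four σ bonds — the tetrahedral CH₂ carbon is sp³ and has no p orbital in the ring π system — so the cyclic conjugation is interrupted.
Hückel's rule only applies to fully conjugated rings, so this one is simply non-aromatic.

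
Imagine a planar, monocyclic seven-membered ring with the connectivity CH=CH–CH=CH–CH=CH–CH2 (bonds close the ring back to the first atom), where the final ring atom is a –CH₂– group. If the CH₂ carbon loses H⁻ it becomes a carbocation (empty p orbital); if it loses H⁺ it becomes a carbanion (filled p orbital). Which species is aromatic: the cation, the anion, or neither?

The cation

In either ion the ring is fully conjugated: every atom, including the new sp² carbon, supplies a p orbital.
Cation: 3 × 2 + 0 = 6 π electrons → 4(1)+2, aromatic.
Anion: 3 × 2 + 2 = 8 π electrons → 4(2), antiaromatic.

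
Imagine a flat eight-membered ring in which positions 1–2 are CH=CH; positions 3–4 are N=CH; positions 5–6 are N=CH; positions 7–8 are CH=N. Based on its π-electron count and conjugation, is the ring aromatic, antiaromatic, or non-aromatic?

Check conjugation: every atom in a ring double bond is sp² and brings one electron to the p orbital; each =N– nitrogen is pyridine-type (lone pair in the sp² plane, one electron in the p orbital) — every position has a p orbital, so the cyclic π system is continuous.
Counting π electrons: 4 × 2 = 8 from the 4 double-bond units.
With 8 = 4·2 π electrons, Hückel's rule classifies the planar ring as antiaromatic.

Antiaromatic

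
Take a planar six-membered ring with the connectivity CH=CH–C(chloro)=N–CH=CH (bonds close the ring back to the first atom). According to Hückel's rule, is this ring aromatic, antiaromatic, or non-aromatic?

Aromatic

Every ring atom contributes a p orbital perpendicular to the ring (each doubly-bonded ring atom is sp² with one p-orbital electron; each =N– nitrogen is pyridine-type (lone pair in the sp² plane, one electron in the p orbital)), so the π system is cyclic and fully conjugated.
Counting π electrons: 3 × 2 = 6 from the 3 double-bond units.
Since 6 = 4·1 + 2, the ring meets the 4n+2 criterion.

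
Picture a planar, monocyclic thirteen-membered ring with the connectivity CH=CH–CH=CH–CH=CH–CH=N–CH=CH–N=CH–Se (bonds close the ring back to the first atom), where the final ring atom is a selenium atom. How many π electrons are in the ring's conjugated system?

Every ring atom contributes a p orbital perpendicular to the ring (every atom in a ring double bond is sp² and brings one electron to the p orbital; the doubly-bonded nitrogens are pyridine-type — their lone pairs lie in the ring plane, leaving one electron in the p orbital; the selenium donates one lone pair from its p orbital), so the π system is cyclic and fully conjugated.
π-electron count: 6 × 2 = 12 from the double-bond units + 2 from the Se atom = 14.

14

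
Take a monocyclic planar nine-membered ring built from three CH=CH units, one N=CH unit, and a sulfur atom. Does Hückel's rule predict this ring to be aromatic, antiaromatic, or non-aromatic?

Aromatic

Check conjugation: each doubly-bonded ring atom is sp² with one p-orbital electron; the doubly-bonded nitrogens are pyridine-type — their lone pairs lie in the ring plane, leaving one electron in the p orbital; the sulfur donates one lone pair from its p orbital — every position has a p orbital, so the cyclic π system is continuous.
Adding the contributions, 4 × 2 = 8 from the double-bond units + 2 from the S atom = 10.
That gives a 4n+2 count (10, n = 2).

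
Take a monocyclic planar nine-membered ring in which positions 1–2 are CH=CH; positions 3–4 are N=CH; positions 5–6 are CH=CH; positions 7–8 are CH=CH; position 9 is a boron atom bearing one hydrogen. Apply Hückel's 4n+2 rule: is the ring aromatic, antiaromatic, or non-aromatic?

All ring atoms are sp² and supply a p orbital to the ring (each doubly-bonded ring atom is sp² with one p-orbital electron; each sp² =N– keeps its lone pair in-plane and puts one electron into the π system; the boron has an empty p orbital); the conjugation is uninterrupted.
Adding the contributions, 4 × 2 = 8 from the double-bond units + 0 from the BH atom = 8.
8 is a 4n count (n = 2), so the planar conjugated ring is antiaromatic.

Antiaromatic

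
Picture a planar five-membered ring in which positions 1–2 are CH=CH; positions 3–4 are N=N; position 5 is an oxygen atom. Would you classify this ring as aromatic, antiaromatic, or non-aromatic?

All ring atoms are sp² and supply a p orbital to the ring (the double-bond atoms are sp², each contributing one p electron; the doubly-bonded nitrogens are pyridine-type — their lone pairs lie in the ring plane, leaving one electron in the p orbital; the oxygen donates one lone pair from its p orbital); the conjugation is uninterrupted.
Tallying contributions gives 2 × 2 = 4 from the double-bond units + 2 from the O atom = 6.
That gives a 4n+2 count (6, n = 1).

Aromatic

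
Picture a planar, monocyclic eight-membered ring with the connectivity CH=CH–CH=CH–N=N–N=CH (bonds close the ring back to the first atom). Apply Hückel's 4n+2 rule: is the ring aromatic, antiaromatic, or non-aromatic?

Check conjugation: every atom in a ring double bond is sp² and brings one electron to the p orbital; each =N– nitrogen is pyridine-type (lone pair in the sp² plane, one electron in the p orbital) — every position has a p orbital, so the cyclic π system is continuous.
Counting π electrons: 4 × 2 = 8 from the 4 double-bond units.
8 = 4(2); a planar, fully conjugated 4n system is antiaromatic.

Antiaromatic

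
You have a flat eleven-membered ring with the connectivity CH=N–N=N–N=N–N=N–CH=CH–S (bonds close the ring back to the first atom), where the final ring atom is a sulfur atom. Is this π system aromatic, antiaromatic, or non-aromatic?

Check conjugation: the double-bond atoms are sp², each contributing one p electron; the doubly-bonded nitrogens are pyridine-type — their lone pairs lie in the ring plane, leaving one electron in the p orbital; the sulfur donates one lone pair from its p orbital — every position has a p orbital, so the cyclic π system is continuous.
Tallying contributions gives 5 × 2 = 10 from the double-bond units + 2 from the S atom = 12.
A 4n π count (12, n = 3) in a planar conjugated ring means antiaromatic.

Antiaromatic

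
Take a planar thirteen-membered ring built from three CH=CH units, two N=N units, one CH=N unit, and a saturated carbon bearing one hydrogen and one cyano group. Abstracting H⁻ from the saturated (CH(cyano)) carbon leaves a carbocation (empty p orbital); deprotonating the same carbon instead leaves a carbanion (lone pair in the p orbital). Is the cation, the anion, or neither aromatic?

In both ions every ring atom is sp² and contributes a p orbital, so both rings are fully conjugated.
Cation: 6 × 2 + 0 = 12 π electrons → 4(3), antiaromatic.
Anion: 6 × 2 + 2 = 14 π electrons → 4(3)+2, aromatic.

The anion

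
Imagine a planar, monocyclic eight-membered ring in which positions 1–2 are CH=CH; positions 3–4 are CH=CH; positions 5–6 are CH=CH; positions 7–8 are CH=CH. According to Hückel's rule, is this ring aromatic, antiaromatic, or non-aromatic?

Antiaromatic

Every ring atom contributes a p orbital perpendicular to the ring (the double-bond atoms are sp², each contributing one p electron), so the π system is cyclic and fully conjugated.
Tallying contributions gives 4 × 2 = 8 from the 4 double-bond units.
A 4n π count (8, n = 2) in a planar conjugated ring means antiaromatic.
This is cyclooctatetraene.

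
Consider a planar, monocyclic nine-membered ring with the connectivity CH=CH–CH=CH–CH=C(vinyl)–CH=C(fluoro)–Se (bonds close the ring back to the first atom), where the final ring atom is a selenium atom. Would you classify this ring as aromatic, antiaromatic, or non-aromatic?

Aromatic

The p orbitals form a continuous loop: every atom in a ring double bond is sp² and brings one electron to the p orbital; the selenium donates one lone pair from its p orbital. The ring is fully conjugated.
Adding the contributions, 4 × 2 = 8 from the double-bond units + 2 from the Se atom = 10.
10 = 4(2) + 2, which satisfies Hückel's 4n+2 rule.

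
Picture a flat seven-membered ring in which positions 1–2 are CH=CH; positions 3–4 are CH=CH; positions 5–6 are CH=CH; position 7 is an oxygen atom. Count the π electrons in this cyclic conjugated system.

8

The p orbitals form a continuous loop: each doubly-bonded ring atom is sp² with one p-orbital electron; the oxygen donates one lone pair from its p orbital. The ring is fully conjugated.
π-electron count: 3 × 2 = 6 from the double-bond units + 2 from the O atom = 8.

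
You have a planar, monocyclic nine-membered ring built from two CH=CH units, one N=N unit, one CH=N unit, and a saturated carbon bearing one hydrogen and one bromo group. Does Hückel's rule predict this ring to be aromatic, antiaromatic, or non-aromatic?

Non-aromatic

The CH(bromo) carbon is saturated: that saturated carbon is sp³ and has no p orbital in the ring π system. Conjugation is not continuous around the ring.
Without a continuous loop of overlapping p orbitals the Hückel electron count never comes into play.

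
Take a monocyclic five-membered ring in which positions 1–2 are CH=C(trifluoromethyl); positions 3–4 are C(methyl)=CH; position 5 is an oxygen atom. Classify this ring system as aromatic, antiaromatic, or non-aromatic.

Check conjugation: the double-bond atoms are sp², each contributing one p electron; the oxygen donates one lone pair from its p orbital — every position has a p orbital, so the cyclic π system is continuous.
Tallying contributions gives 2 × 2 = 4 from the double-bond units + 2 from the O atom = 6.
That gives a 4n+2 count (6, n = 1).

Aromatic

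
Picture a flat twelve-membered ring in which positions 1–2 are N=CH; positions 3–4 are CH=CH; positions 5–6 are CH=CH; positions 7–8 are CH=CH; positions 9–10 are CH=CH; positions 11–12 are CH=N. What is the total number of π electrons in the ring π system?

The p orbitals form a continuous loop: each doubly-bonded ring atom is sp² with one p-orbital electron; each =N– nitrogen is pyridine-type (lone pair in the sp² plane, one electron in the p orbital). The ring is fully conjugated.
Counting π electrons: 6 × 2 = 12 from the 6 double-bond units.

12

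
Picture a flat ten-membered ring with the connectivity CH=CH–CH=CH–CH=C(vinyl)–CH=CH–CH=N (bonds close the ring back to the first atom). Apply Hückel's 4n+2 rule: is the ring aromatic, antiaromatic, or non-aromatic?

Aromatic

Every ring atom contributes a p orbital perpendicular to the ring (the double-bond atoms are sp², each contributing one p electron; each sp² =N– keeps its lone pair in-plane and puts one electron into the π system), so the π system is cyclic and fully conjugated.
Adding the contributions, 5 × 2 = 10 from the 5 double-bond units.
Since 10 = 4·2 + 2, the ring meets the 4n+2 criterion.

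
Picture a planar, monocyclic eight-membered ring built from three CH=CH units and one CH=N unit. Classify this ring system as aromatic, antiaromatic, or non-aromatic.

Antiaromatic

Check conjugation: the double-bond atoms are sp², each contributing one p electron; each =N– nitrogen is pyridine-type (lone pair in the sp² plane, one electron in the p orbital) — every position has a p orbital, so the cyclic π system is continuous.
Counting π electrons: 4 × 2 = 8 from the 4 double-bond units.
A 4n π count (8, n = 2) in a planar conjugated ring means antiaromatic.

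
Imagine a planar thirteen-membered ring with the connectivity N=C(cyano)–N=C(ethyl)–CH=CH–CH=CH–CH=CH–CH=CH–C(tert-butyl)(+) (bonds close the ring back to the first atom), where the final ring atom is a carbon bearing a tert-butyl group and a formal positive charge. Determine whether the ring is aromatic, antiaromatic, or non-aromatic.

Antiaromatic

The p orbitals form a continuous loop: each doubly-bonded ring atom is sp² with one p-orbital electron; each sp² =N– keeps its lone pair in-plane and puts one electron into the π system; the carbocation has an empty p orbital. The ring is fully conjugated.
π-electron count: 6 × 2 = 12 from the double-bond units + 0 from the C(tert-butyl)(+) atom = 12.
12 = 4(3); a planar, fully conjugated 4n system is antiaromatic.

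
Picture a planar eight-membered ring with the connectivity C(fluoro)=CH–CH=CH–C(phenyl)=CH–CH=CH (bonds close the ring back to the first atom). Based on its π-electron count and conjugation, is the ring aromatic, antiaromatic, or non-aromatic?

Antiaromatic

The p orbitals form a continuous loop: the double-bond atoms are sp², each contributing one p electron. The ring is fully conjugated.
Tallying contributions gives 4 × 2 = 8 from the 4 double-bond units.
A 4n π count (8, n = 2) in a planar conjugated ring means antiaromatic.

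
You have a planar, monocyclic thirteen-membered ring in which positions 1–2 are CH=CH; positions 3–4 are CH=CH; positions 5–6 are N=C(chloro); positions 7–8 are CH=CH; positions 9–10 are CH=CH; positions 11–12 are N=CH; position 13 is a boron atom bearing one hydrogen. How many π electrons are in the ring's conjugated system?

Check conjugation: the double-bond atoms are sp², each contributing one p electron; the doubly-bonded nitrogens are pyridine-type — their lone pairs lie in the ring plane, leaving one electron in the p orbital; the boron has an empty p orbital — every position has a p orbital, so the cyclic π system is continuous.
Adding the contributions, 6 × 2 = 12 from the double-bond units + 0 from the BH atom = 12.

12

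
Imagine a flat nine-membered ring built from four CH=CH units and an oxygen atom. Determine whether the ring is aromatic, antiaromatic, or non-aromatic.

Aromatic

All ring atoms are sp² and supply a p orbital to the ring (every atom in a ring double bond is sp² and brings one electron to the p orbital; the oxygen donates one lone pair from its p orbital); the conjugation is uninterrupted.
Counting π electrons: 4 × 2 = 8 from the double-bond units + 2 from the O atom = 10.
That gives a 4n+2 count (10, n = 2).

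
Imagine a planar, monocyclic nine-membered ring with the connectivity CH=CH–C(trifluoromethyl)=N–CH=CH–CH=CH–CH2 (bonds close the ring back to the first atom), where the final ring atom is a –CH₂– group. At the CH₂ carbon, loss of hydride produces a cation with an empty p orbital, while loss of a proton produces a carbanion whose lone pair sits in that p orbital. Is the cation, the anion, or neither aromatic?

The anion

Both ions have a continuous loop of p orbitals — each ring atom is sp².
Cation: 4 × 2 + 0 = 8 π electrons → 4(2), antiaromatic.
Anion: 4 × 2 + 2 = 10 π electrons → 4(2)+2, aromatic.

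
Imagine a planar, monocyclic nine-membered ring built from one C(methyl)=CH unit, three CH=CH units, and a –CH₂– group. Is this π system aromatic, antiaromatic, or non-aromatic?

Non-aromatic

At the CH2 position, the tetrahedral CH₂ carbon is sp³ and has no p orbital in the ring π system; the ring's p-orbital overlap is broken there.
Without a continuous loop of overlapping p orbitals the Hückel electron count never comes into play.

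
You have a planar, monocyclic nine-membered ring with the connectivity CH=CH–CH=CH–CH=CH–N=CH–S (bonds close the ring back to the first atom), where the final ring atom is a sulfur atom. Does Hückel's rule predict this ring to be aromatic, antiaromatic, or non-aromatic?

Aromatic

Every ring atom contributes a p orbital perpendicular to the ring (every atom in a ring double bond is sp² and brings one electron to the p orbital; each =N– nitrogen is pyridine-type (lone pair in the sp² plane, one electron in the p orbital); the sulfur donates one lone pair from its p orbital), so the π system is cyclic and fully conjugated.
Tallying contributions gives 4 × 2 = 8 from the double-bond units + 2 from the S atom = 10.
With 10 π electrons (n = 2), the Hückel 4n+2 condition holds.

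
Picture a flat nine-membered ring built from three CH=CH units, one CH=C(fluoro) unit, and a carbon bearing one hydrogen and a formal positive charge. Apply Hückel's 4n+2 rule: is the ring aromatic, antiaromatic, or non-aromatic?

Every ring atom contributes a p orbital perpendicular to the ring (each doubly-bonded ring atom is sp² with one p-orbital electron; the carbocation has an empty p orbital), so the π system is cyclic and fully conjugated.
π-electron count: 4 × 2 = 8 from the double-bond units + 0 from the CH(+) atom = 8.
8 = 4(2); a planar, fully conjugated 4n system is antiaromatic.

Antiaromatic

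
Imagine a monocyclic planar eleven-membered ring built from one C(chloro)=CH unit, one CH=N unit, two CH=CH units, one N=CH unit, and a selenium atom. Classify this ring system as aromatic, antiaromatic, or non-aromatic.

Antiaromatic

Check conjugation: the double-bond atoms are sp², each contributing one p electron; each sp² =N– keeps its lone pair in-plane and puts one electron into the π system; the selenium donates one lone pair from its p orbital — every position has a p orbital, so the cyclic π system is continuous.
Adding the contributions, 5 × 2 = 10 from the double-bond units + 2 from the Se atom = 12.
A 4n π count (12, n = 3) in a planar conjugated ring means antiaromatic.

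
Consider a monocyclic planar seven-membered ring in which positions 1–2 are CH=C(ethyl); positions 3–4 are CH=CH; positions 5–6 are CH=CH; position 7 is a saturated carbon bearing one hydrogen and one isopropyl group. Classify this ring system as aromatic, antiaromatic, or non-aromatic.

Non-aromatic

At the CH(isopropyl) position, that saturated carbon is sp³ and has no p orbital in the ring π system; the ring's p-orbital overlap is broken there.
A ring that is not fully conjugated cannot be aromatic or antiaromatic regardless of its π-electron count.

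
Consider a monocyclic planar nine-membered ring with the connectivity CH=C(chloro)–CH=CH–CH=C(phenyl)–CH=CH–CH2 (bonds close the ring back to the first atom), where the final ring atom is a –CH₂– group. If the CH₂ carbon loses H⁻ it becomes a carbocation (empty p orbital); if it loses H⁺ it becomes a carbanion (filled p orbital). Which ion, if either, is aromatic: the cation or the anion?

In both ions every ring atom is sp² and contributes a p orbital, so both rings are fully conjugated.
Cation: 4 × 2 + 0 = 8 π electrons → 4(2), antiaromatic.
Anion: 4 × 2 + 2 = 10 π electrons → 4(2)+2, aromatic.

The anion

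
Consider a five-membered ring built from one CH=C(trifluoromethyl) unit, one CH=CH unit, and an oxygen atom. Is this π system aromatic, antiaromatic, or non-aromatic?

All ring atoms are sp² and supply a p orbital to the ring (every atom in a ring double bond is sp² and brings one electron to the p orbital; the oxygen donates one lone pair from its p orbital); the conjugation is uninterrupted.
Adding the contributions, 2 × 2 = 4 from the double-bond units + 2 from the O atom = 6.
With 6 π electrons (n = 1), the Hückel 4n+2 condition holds.

Aromatic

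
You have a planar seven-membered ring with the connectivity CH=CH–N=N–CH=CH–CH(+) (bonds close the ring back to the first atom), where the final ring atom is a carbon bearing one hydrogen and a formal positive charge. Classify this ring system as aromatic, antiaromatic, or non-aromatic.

The p orbitals form a continuous loop: each doubly-bonded ring atom is sp² with one p-orbital electron; each =N– nitrogen is pyridine-type (lone pair in the sp² plane, one electron in the p orbital); the carbocation has an empty p orbital. The ring is fully conjugated.
Counting π electrons: 3 × 2 = 6 from the double-bond units + 0 from the CH(+) atom = 6.
Since 6 = 4·1 + 2, the ring meets the 4n+2 criterion.

Aromatic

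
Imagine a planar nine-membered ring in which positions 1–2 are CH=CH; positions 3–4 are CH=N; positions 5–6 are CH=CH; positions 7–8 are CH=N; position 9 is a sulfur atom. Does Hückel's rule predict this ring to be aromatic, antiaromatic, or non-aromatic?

Aromatic

Every ring atom contributes a p orbital perpendicular to the ring (the double-bond atoms are sp², each contributing one p electron; each sp² =N– keeps its lone pair in-plane and puts one electron into the π system; the sulfur donates one lone pair from its p orbital), so the π system is cyclic and fully conjugated.
Counting π electrons: 4 × 2 = 8 from the double-bond units + 2 from the S atom = 10.
With 10 π electrons (n = 2), the Hückel 4n+2 condition holds.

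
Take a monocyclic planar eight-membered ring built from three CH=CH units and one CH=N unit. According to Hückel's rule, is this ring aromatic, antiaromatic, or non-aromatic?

Antiaromatic

Every ring atom contributes a p orbital perpendicular to the ring (the double-bond atoms are sp², each contributing one p electron; each sp² =N– keeps its lone pair in-plane and puts one electron into the π system), so the π system is cyclic and fully conjugated.
Adding the contributions, 4 × 2 = 8 from the 4 double-bond units.
With 8 = 4·2 π electrons, Hückel's rule classifies the planar ring as antiaromatic.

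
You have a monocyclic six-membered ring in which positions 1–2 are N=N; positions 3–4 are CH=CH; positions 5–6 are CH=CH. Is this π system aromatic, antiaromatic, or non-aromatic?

Every ring atom contributes a p orbital perpendicular to the ring (the double-bond atoms are sp², each contributing one p electron; the doubly-bonded nitrogens are pyridine-type — their lone pairs lie in the ring plane, leaving one electron in the p orbital), so the π system is cyclic and fully conjugated.
Tallying contributions gives 3 × 2 = 6 from the 3 double-bond units.
6 = 4(1) + 2, which satisfies Hückel's 4n+2 rule.

Aromatic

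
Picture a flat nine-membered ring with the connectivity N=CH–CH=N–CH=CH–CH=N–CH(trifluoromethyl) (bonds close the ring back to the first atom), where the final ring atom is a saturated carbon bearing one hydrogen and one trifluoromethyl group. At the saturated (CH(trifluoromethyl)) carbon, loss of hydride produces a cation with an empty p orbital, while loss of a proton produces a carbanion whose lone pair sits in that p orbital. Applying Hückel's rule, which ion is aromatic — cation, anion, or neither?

In either ion the ring is fully conjugated: every atom, including the new sp² carbon, supplies a p orbital.
Cation: 4 × 2 + 0 = 8 π electrons → 4(2), antiaromatic.
Anion: 4 × 2 + 2 = 10 π electrons → 4(2)+2, aromatic.

The anion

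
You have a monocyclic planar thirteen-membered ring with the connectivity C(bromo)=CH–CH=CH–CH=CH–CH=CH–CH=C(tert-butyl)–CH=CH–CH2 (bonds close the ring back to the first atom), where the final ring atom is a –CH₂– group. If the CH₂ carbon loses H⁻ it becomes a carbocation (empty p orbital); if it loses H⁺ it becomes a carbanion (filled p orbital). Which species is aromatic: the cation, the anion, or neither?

Once that carbon is sp², every ring atom has a p orbital and both ions are fully conjugated.
Cation: 6 × 2 + 0 = 12 π electrons → 4(3), antiaromatic.
Anion: 6 × 2 + 2 = 14 π electrons → 4(3)+2, aromatic.

The anion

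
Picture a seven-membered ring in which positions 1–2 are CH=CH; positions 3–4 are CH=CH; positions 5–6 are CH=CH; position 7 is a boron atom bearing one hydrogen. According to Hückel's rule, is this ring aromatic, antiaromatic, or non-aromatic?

Aromatic

The p orbitals form a continuous loop: each doubly-bonded ring atom is sp² with one p-orbital electron; the boron has an empty p orbital. The ring is fully conjugated.
Counting π electrons: 3 × 2 = 6 from the double-bond units + 0 from the BH atom = 6.
With 6 π electrons (n = 1), the Hückel 4n+2 condition holds.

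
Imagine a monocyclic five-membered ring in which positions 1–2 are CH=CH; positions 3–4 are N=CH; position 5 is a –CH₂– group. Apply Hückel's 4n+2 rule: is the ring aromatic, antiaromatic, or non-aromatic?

The CH2 position has four σ bonds — the tetrahedral CH₂ carbon is sp³ and has no p orbital in the ring π system — so the cyclic conjugation is interrupted.
Without a continuous loop of overlapping p orbitals the Hückel electron count never comes into play.

Non-aromatic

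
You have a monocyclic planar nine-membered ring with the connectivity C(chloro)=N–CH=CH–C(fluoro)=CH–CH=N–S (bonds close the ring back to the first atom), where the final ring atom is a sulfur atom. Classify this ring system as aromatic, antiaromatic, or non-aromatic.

Every ring atom contributes a p orbital perpendicular to the ring (the double-bond atoms are sp², each contributing one p electron; each =N– nitrogen is pyridine-type (lone pair in the sp² plane, one electron in the p orbital); the sulfur donates one lone pair from its p orbital), so the π system is cyclic and fully conjugated.
Tallying contributions gives 4 × 2 = 8 from the double-bond units + 2 from the S atom = 10.
That gives a 4n+2 count (10, n = 2).

Aromatic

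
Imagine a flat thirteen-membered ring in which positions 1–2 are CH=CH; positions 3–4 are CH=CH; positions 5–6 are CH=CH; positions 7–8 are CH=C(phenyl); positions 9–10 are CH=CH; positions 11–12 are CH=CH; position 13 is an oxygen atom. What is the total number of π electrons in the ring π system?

Check conjugation: every atom in a ring double bond is sp² and brings one electron to the p orbital; the oxygen donates one lone pair from its p orbital — every position has a p orbital, so the cyclic π system is continuous.
Counting π electrons: 6 × 2 = 12 from the double-bond units + 2 from the O atom = 14.

14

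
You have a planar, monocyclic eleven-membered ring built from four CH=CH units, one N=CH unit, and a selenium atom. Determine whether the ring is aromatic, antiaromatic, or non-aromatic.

The p orbitals form a continuous loop: every atom in a ring double bond is sp² and brings one electron to the p orbital; each =N– nitrogen is pyridine-type (lone pair in the sp² plane, one electron in the p orbital); the selenium donates one lone pair from its p orbital. The ring is fully conjugated.
π-electron count: 5 × 2 = 10 from the double-bond units + 2 from the Se atom = 12.
With 12 = 4·3 π electrons, Hückel's rule classifies the planar ring as antiaromatic.

Antiaromatic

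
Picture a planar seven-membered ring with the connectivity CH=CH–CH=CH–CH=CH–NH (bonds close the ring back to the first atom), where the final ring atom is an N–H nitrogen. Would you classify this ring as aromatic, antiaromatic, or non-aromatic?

Every ring atom contributes a p orbital perpendicular to the ring (each doubly-bonded ring atom is sp² with one p-orbital electron; the pyrrole-type nitrogen donates its lone pair from the p orbital), so the π system is cyclic and fully conjugated.
π-electron count: 3 × 2 = 6 from the double-bond units + 2 from the NH atom = 8.
8 = 4(2); a planar, fully conjugated 4n system is antiaromatic.

Antiaromatic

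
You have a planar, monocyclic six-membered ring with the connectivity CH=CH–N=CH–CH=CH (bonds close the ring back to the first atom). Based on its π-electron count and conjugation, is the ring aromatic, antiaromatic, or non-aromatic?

All ring atoms are sp² and supply a p orbital to the ring (each doubly-bonded ring atom is sp² with one p-orbital electron; each =N– nitrogen is pyridine-type (lone pair in the sp² plane, one electron in the p orbital)); the conjugation is uninterrupted.
Tallying contributions gives 3 × 2 = 6 from the 3 double-bond units.
6 = 4(1) + 2, which satisfies Hückel's 4n+2 rule.

Aromatic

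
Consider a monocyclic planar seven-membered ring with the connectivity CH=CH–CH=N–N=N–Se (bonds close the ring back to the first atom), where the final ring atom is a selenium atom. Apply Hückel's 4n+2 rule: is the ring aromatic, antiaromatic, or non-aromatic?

Every ring atom contributes a p orbital perpendicular to the ring (every atom in a ring double bond is sp² and brings one electron to the p orbital; each sp² =N– keeps its lone pair in-plane and puts one electron into the π system; the selenium donates one lone pair from its p orbital), so the π system is cyclic and fully conjugated.
Tallying contributions gives 3 × 2 = 6 from the double-bond units + 2 from the Se atom = 8.
8 = 4(2); a planar, fully conjugated 4n system is antiaromatic.

Antiaromatic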